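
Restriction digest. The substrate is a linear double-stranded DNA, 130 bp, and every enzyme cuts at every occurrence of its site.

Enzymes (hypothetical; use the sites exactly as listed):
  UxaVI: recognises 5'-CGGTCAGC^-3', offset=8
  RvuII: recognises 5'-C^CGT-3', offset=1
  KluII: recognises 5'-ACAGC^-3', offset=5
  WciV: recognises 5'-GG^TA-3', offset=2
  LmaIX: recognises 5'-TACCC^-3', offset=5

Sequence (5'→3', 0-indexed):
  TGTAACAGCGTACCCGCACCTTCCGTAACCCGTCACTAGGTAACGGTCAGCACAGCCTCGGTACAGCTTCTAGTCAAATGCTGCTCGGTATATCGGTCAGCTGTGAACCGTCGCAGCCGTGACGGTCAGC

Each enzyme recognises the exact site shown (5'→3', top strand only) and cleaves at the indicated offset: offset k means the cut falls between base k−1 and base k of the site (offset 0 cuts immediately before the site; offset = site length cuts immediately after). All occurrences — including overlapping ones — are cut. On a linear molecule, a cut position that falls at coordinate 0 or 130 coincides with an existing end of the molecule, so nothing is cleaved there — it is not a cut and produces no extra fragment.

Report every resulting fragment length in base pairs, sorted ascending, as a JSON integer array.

[5,5,6,6,7,7,8,9,9,10,11,13,13,21]

Site scan:
  UxaVI CGGTCAGC/8: at [43, 93, 122] ⇒ [51, 101] (position 130 is a terminus of the linear molecule — no cut)
  RvuII CCGT/1: at [22, 29, 107, 116] ⇒ [23, 30, 108, 117]
  KluII ACAGC/5: at [4, 51, 62] ⇒ [9, 56, 67]
  WciV GGTA/2: at [38, 59, 86] ⇒ [40, 61, 88]
  LmaIX TACCC/5: at [10] ⇒ [15]

All cut coordinates (distinct, sorted): [9, 15, 23, 30, 40, 51, 56, 61, 67, 88, 101, 108, 117]

Fragments:
  [0,9): 9 bp
  [9,15): 6 bp
  [15,23): 8 bp
  [23,30): 7 bp
  [30,40): 10 bp
  [40,51): 11 bp
  [51,56): 5 bp
  [56,61): 5 bp
  [61,67): 6 bp
  [67,88): 21 bp
  [88,101): 13 bp
  [101,108): 7 bp
  [108,117): 9 bp
  [117,130): 13 bp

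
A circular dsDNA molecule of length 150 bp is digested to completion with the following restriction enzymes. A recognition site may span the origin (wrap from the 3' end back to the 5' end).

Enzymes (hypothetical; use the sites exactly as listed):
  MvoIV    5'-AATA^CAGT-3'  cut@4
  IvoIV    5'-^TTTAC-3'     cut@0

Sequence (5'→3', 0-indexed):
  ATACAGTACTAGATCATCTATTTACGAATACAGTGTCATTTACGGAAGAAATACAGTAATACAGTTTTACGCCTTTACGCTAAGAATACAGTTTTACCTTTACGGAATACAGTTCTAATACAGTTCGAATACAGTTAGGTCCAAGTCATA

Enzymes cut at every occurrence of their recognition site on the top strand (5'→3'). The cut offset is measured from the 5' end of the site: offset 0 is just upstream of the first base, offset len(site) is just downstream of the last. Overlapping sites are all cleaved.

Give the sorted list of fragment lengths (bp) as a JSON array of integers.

[4,4,6,8,8,8,10,11,11,11,15,15,17,22]

Site scan:
  MvoIV (AATACAGT, off=4): starts [26, 49, 57, 84, 105, 116, 127, 149] → cuts [3, 30, 53, 61, 88, 109, 120, 131]
  IvoIV (TTTAC, off=0): starts [20, 38, 65, 73, 92, 98] → cuts [20, 38, 65, 73, 92, 98]

All cut coordinates (distinct, sorted): [3, 20, 30, 38, 53, 61, 65, 73, 88, 92, 98, 109, 120, 131]

Fragment lengths:
  3→20: 17 bp
  20→30: 10 bp
  30→38: 8 bp
  38→53: 15 bp
  53→61: 8 bp
  61→65: 4 bp
  65→73: 8 bp
  73→88: 15 bp
  88→92: 4 bp
  92→98: 6 bp
  98→109: 11 bp
  109→120: 11 bp
  120→131: 11 bp
  131→3 (wrap): 150-131+3 = 22 bp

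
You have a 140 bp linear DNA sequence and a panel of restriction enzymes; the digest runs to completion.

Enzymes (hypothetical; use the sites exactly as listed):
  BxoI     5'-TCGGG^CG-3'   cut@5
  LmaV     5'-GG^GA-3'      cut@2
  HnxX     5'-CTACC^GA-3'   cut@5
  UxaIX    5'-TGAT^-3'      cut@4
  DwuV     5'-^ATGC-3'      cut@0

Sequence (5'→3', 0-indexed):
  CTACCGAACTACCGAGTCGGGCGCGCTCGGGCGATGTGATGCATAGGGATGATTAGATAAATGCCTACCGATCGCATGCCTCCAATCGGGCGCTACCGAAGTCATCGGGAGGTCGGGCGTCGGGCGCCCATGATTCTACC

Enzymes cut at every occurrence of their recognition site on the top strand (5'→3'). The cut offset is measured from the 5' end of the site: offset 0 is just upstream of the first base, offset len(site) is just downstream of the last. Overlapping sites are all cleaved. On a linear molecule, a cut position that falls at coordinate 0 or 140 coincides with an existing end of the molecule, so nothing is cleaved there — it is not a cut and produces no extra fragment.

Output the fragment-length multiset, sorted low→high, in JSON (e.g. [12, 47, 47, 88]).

Scan for sites:
  BxoI (TCGGGCG, off=5): starts [16, 26, 85, 112, 119] → cuts [21, 31, 90, 117, 124]
  LmaV (GGGA, off=2): starts [45, 106] → cuts [47, 108]
  HnxX (CTACCGA, off=5): starts [0, 8, 64, 92] → cuts [5, 13, 69, 97]
  UxaIX (TGAT, off=4): starts [36, 49, 130] → cuts [40, 53, 134]
  DwuV (ATGC, off=0): starts [38, 60, 75] → cuts [38, 60, 75]

All cut coordinates (distinct, sorted): [5, 13, 21, 31, 38, 40, 47, 53, 60, 69, 75, 90, 97, 108, 117, 124, 134]

Fragment lengths:
  [0,5): 5 bp
  [5,13): 8 bp
  [13,21): 8 bp
  [21,31): 10 bp
  [31,38): 7 bp
  [38,40): 2 bp
  [40,47): 7 bp
  [47,53): 6 bp
  [53,60): 7 bp
  [60,69): 9 bp
  [69,75): 6 bp
  [75,90): 15 bp
  [90,97): 7 bp
  [97,108): 11 bp
  [108,117): 9 bp
  [117,124): 7 bp
  [124,134): 10 bp
  [134,140): 6 bp

[2,5,6,6,6,7,7,7,7,7,8,8,9,9,10,10,11,15]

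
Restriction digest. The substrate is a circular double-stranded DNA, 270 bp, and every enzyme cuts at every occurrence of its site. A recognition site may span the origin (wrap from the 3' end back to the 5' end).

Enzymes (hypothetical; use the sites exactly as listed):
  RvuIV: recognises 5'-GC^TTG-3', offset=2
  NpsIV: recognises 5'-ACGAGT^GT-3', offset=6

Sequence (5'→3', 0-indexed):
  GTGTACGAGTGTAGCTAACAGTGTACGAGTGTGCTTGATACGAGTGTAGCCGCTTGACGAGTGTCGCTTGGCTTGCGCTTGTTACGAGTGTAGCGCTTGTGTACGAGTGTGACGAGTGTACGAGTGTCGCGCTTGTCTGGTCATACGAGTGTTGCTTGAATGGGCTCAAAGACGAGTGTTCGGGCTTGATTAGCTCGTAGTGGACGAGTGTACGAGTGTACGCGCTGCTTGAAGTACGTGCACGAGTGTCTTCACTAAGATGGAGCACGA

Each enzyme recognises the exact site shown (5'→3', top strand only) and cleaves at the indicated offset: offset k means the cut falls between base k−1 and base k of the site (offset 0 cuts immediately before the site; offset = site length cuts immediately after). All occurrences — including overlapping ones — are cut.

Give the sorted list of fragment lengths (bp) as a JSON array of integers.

[4,5,5,5,6,7,7,8,8,8,8,8,9,9,11,11,11,12,18,19,20,22,24,25]

Per-enzyme occurrences:
  RvuIV (GCTTG, off=2): starts [32, 51, 65, 70, 76, 94, 130, 153, 183, 226] → cuts [34, 53, 67, 72, 78, 96, 132, 155, 185, 228]
  NpsIV (ACGAGTGT, off=6): starts [4, 24, 39, 56, 83, 102, 111, 119, 144, 171, 203, 211, 241, 266] → cuts [2, 10, 30, 45, 62, 89, 108, 117, 125, 150, 177, 209, 217, 247]

All cut coordinates (distinct, sorted): [2, 10, 30, 34, 45, 53, 62, 67, 72, 78, 89, 96, 108, 117, 125, 132, 150, 155, 177, 185, 209, 217, 228, 247]

Fragments:
  2→10: 8 bp
  10→30: 20 bp
  30→34: 4 bp
  34→45: 11 bp
  45→53: 8 bp
  53→62: 9 bp
  62→67: 5 bp
  67→72: 5 bp
  72→78: 6 bp
  78→89: 11 bp
  89→96: 7 bp
  96→108: 12 bp
  108→117: 9 bp
  117→125: 8 bp
  125→132: 7 bp
  132→150: 18 bp
  150→155: 5 bp
  155→177: 22 bp
  177→185: 8 bp
  185→209: 24 bp
  209→217: 8 bp
  217→228: 11 bp
  228→247: 19 bp
  247→2 (wrap): 270-247+2 = 25 bp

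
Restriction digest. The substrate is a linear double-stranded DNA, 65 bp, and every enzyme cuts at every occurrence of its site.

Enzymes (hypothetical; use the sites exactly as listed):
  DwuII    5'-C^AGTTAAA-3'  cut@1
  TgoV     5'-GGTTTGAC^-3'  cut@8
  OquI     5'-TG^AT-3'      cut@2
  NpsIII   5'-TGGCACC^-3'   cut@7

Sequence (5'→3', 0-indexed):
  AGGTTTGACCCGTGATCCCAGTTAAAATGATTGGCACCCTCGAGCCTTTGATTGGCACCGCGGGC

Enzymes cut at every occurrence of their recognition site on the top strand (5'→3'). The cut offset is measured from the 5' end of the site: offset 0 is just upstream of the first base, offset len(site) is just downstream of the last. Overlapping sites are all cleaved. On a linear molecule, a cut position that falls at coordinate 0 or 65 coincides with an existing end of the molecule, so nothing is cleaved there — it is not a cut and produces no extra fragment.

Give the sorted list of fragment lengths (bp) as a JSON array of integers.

Per-enzyme occurrences:
  DwuII (CAGTTAAA, off=1): starts [18] → cuts [19]
  TgoV (GGTTTGAC, off=8): starts [1] → cuts [9]
  OquI (TGAT, off=2): starts [12, 27, 48] → cuts [14, 29, 50]
  NpsIII (TGGCACC, off=7): starts [31, 52] → cuts [38, 59]

Pooled cuts: [9, 14, 19, 29, 38, 50, 59]

Fragments:
  [0,9): 9 bp
  [9,14): 5 bp
  [14,19): 5 bp
  [19,29): 10 bp
  [29,38): 9 bp
  [38,50): 12 bp
  [50,59): 9 bp
  [59,65): 6 bp

[5,5,6,9,9,9,10,12]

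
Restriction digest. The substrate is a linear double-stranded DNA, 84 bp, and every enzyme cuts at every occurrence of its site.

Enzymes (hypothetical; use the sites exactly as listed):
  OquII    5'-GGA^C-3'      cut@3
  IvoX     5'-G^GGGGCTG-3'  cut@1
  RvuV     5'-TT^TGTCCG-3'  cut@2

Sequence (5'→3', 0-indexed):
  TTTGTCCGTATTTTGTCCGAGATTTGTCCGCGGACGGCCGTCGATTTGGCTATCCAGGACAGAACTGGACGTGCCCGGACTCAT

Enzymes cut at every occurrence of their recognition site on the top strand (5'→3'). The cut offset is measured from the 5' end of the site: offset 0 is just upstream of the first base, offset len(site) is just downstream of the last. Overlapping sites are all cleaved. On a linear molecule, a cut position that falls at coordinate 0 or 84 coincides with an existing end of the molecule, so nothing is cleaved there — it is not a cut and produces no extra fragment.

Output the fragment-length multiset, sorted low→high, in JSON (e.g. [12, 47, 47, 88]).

[2,5,10,10,10,11,11,25]

Site scan:
  OquII (GGAC, off=3): starts [31, 56, 66, 76] → cuts [34, 59, 69, 79]
  IvoX (GGGGGCTG, off=1): no sites
  RvuV (TTTGTCCG, off=2): starts [0, 11, 22] → cuts [2, 13, 24]

All cut coordinates (distinct, sorted): [2, 13, 24, 34, 59, 69, 79]

Fragment lengths:
  [0,2): 2 bp
  [2,13): 11 bp
  [13,24): 11 bp
  [24,34): 10 bp
  [34,59): 25 bp
  [59,69): 10 bp
  [69,79): 10 bp
  [79,84): 5 bp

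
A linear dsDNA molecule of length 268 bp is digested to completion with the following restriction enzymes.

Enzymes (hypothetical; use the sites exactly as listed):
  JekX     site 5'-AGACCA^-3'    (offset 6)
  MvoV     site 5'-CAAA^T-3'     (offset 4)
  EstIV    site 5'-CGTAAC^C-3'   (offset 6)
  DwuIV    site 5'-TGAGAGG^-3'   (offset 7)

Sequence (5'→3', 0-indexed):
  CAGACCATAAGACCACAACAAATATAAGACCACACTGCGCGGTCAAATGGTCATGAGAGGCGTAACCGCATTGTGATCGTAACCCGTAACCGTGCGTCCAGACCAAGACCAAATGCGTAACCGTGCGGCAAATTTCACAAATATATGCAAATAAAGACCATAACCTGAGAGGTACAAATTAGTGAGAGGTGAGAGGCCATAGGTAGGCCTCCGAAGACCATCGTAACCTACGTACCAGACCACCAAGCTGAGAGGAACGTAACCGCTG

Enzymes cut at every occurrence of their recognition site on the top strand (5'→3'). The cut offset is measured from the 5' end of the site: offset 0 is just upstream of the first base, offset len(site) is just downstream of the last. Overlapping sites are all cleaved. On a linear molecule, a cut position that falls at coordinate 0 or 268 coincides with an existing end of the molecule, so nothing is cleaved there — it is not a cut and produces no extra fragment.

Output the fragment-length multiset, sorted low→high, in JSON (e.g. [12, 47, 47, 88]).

[2,5,6,6,6,7,7,7,7,7,8,8,8,9,9,10,10,11,11,12,13,13,15,15,15,17,24]

Site scan:
  JekX (AGACCA, off=6): starts [1, 9, 26, 99, 105, 154, 214, 236] → cuts [7, 15, 32, 105, 111, 160, 220, 242]
  MvoV (CAAAT, off=4): starts [18, 43, 109, 128, 137, 147, 174] → cuts [22, 47, 113, 132, 141, 151, 178]
  EstIV (CGTAACC, off=6): starts [60, 77, 84, 115, 221, 257] → cuts [66, 83, 90, 121, 227, 263]
  DwuIV (TGAGAGG, off=7): starts [53, 165, 182, 189, 248] → cuts [60, 172, 189, 196, 255]

All cut coordinates (distinct, sorted): [7, 15, 22, 32, 47, 60, 66, 83, 90, 105, 111, 113, 121, 132, 141, 151, 160, 172, 178, 189, 196, 220, 227, 242, 255, 263]

Fragment lengths:
  [0,7): 7 bp
  [7,15): 8 bp
  [15,22): 7 bp
  [22,32): 10 bp
  [32,47): 15 bp
  [47,60): 13 bp
  [60,66): 6 bp
  [66,83): 17 bp
  [83,90): 7 bp
  [90,105): 15 bp
  [105,111): 6 bp
  [111,113): 2 bp
  [113,121): 8 bp
  [121,132): 11 bp
  [132,141): 9 bp
  [141,151): 10 bp
  [151,160): 9 bp
  [160,172): 12 bp
  [172,178): 6 bp
  [178,189): 11 bp
  [189,196): 7 bp
  [196,220): 24 bp
  [220,227): 7 bp
  [227,242): 15 bp
  [242,255): 13 bp
  [255,263): 8 bp
  [263,268): 5 bp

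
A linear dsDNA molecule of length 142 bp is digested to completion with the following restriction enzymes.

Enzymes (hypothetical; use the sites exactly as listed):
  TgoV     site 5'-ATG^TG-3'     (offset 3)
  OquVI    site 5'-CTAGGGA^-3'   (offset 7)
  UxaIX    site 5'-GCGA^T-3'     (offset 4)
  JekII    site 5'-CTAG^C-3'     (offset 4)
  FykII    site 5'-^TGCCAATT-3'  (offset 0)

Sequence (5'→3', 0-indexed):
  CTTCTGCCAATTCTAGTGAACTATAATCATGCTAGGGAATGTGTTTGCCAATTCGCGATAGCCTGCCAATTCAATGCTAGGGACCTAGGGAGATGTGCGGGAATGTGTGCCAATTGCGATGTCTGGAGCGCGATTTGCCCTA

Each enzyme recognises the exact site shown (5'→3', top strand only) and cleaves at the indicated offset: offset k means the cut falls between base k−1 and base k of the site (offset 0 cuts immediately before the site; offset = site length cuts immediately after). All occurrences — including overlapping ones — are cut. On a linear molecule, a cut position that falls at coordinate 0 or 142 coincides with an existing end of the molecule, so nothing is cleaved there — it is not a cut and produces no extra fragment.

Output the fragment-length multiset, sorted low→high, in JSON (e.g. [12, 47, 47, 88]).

[2,3,4,4,4,5,8,9,10,12,13,14,20,34]

Site scan:
  TgoV ATGTG/3: at [38, 92, 102] ⇒ [41, 95, 105]
  OquVI CTAGGGA/7: at [31, 76, 84] ⇒ [38, 83, 91]
  UxaIX GCGAT/4: at [54, 115, 129] ⇒ [58, 119, 133]
  JekII (CTAGC, off=4): no sites
  FykII TGCCAATT/0: at [4, 45, 63, 107] ⇒ [4, 45, 63, 107]

All cut coordinates (distinct, sorted): [4, 38, 41, 45, 58, 63, 83, 91, 95, 105, 107, 119, 133]

Fragment lengths:
  [0,4): 4 bp
  [4,38): 34 bp
  [38,41): 3 bp
  [41,45): 4 bp
  [45,58): 13 bp
  [58,63): 5 bp
  [63,83): 20 bp
  [83,91): 8 bp
  [91,95): 4 bp
  [95,105): 10 bp
  [105,107): 2 bp
  [107,119): 12 bp
  [119,133): 14 bp
  [133,142): 9 bp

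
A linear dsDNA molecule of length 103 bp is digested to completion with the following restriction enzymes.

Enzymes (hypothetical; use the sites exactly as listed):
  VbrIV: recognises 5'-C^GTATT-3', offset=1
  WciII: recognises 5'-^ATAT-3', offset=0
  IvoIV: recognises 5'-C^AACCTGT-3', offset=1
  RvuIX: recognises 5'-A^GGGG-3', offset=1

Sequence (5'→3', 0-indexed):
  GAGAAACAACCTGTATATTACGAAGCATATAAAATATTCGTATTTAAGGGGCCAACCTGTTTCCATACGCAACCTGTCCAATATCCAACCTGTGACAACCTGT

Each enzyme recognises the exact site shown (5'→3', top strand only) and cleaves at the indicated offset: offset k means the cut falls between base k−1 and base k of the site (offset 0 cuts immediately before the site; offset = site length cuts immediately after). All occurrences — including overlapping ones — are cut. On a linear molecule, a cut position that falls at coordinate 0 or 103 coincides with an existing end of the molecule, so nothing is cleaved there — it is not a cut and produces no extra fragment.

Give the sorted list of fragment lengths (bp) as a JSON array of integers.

Per-enzyme occurrences:
  VbrIV (CGTATT, off=1): starts [38] → cuts [39]
  WciII (ATAT, off=0): starts [14, 26, 33, 80] → cuts [14, 26, 33, 80]
  IvoIV (CAACCTGT, off=1): starts [6, 52, 69, 85, 95] → cuts [7, 53, 70, 86, 96]
  RvuIX (AGGGG, off=1): starts [46] → cuts [47]

All cut coordinates (distinct, sorted): [7, 14, 26, 33, 39, 47, 53, 70, 80, 86, 96]

Fragments:
  [0,7): 7 bp
  [7,14): 7 bp
  [14,26): 12 bp
  [26,33): 7 bp
  [33,39): 6 bp
  [39,47): 8 bp
  [47,53): 6 bp
  [53,70): 17 bp
  [70,80): 10 bp
  [80,86): 6 bp
  [86,96): 10 bp
  [96,103): 7 bp

[6,6,6,7,7,7,7,8,10,10,12,17]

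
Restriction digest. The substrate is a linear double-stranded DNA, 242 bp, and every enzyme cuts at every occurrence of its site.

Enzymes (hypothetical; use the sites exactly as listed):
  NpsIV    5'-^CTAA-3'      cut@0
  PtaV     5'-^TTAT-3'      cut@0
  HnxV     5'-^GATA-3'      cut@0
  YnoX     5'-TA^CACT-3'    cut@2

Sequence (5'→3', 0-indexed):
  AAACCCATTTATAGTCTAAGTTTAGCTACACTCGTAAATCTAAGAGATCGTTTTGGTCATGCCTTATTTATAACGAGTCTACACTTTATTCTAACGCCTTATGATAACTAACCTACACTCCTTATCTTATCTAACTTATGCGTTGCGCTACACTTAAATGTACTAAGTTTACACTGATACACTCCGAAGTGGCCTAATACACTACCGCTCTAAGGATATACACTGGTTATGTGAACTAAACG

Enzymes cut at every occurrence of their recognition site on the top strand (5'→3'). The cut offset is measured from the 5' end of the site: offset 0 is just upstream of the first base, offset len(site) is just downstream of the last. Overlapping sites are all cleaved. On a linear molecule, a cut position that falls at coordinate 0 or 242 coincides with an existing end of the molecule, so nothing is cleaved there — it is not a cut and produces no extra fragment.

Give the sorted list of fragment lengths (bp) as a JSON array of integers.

Site scan:
  NpsIV (CTAA, off=0): starts [15, 39, 90, 107, 130, 162, 193, 209, 235] → cuts [15, 39, 90, 107, 130, 162, 193, 209, 235]
  PtaV (TTAT, off=0): starts [8, 63, 67, 85, 98, 121, 126, 135, 226] → cuts [8, 63, 67, 85, 98, 121, 126, 135, 226]
  HnxV (GATA, off=0): starts [102, 175, 214] → cuts [102, 175, 214]
  YnoX (TACACT, off=2): starts [26, 79, 113, 148, 169, 177, 197, 218] → cuts [28, 81, 115, 150, 171, 179, 199, 220]

Pooled cuts: [8, 15, 28, 39, 63, 67, 81, 85, 90, 98, 102, 107, 115, 121, 126, 130, 135, 150, 162, 171, 175, 179, 193, 199, 209, 214, 220, 226, 235]

Fragment lengths:
  [0,8): 8 bp
  [8,15): 7 bp
  [15,28): 13 bp
  [28,39): 11 bp
  [39,63): 24 bp
  [63,67): 4 bp
  [67,81): 14 bp
  [81,85): 4 bp
  [85,90): 5 bp
  [90,98): 8 bp
  [98,102): 4 bp
  [102,107): 5 bp
  [107,115): 8 bp
  [115,121): 6 bp
  [121,126): 5 bp
  [126,130): 4 bp
  [130,135): 5 bp
  [135,150): 15 bp
  [150,162): 12 bp
  [162,171): 9 bp
  [171,175): 4 bp
  [175,179): 4 bp
  [179,193): 14 bp
  [193,199): 6 bp
  [199,209): 10 bp
  [209,214): 5 bp
  [214,220): 6 bp
  [220,226): 6 bp
  [226,235): 9 bp
  [235,242): 7 bp

[4,4,4,4,4,4,5,5,5,5,5,6,6,6,6,7,7,8,8,8,9,9,10,11,12,13,14,14,15,24]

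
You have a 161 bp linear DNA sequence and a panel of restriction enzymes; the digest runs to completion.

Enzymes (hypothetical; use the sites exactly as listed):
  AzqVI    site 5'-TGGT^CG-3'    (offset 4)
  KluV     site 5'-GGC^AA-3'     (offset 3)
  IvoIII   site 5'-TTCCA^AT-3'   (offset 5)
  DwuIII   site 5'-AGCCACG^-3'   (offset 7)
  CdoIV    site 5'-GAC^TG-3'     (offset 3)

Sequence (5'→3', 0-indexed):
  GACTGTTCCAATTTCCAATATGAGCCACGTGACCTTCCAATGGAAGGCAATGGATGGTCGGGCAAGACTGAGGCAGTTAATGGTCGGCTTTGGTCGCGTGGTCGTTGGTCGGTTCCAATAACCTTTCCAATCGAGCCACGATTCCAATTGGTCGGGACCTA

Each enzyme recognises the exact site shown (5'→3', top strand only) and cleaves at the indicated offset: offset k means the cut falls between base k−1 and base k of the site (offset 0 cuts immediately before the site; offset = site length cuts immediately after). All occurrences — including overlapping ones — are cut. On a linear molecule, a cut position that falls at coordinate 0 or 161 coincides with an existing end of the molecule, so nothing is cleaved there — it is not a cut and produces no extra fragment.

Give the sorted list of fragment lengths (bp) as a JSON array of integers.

Scan for sites:
  AzqVI TGGTCG/4: at [54, 80, 90, 98, 105, 148] ⇒ [58, 84, 94, 102, 109, 152]
  KluV GGCAA/3: at [45, 60] ⇒ [48, 63]
  IvoIII TTCCAAT/5: at [5, 12, 34, 112, 124, 141] ⇒ [10, 17, 39, 117, 129, 146]
  DwuIII AGCCACG/7: at [22, 133] ⇒ [29, 140]
  CdoIV GACTG/3: at [0, 65] ⇒ [3, 68]

All cut coordinates (distinct, sorted): [3, 10, 17, 29, 39, 48, 58, 63, 68, 84, 94, 102, 109, 117, 129, 140, 146, 152]

Fragments:
  [0,3): 3 bp
  [3,10): 7 bp
  [10,17): 7 bp
  [17,29): 12 bp
  [29,39): 10 bp
  [39,48): 9 bp
  [48,58): 10 bp
  [58,63): 5 bp
  [63,68): 5 bp
  [68,84): 16 bp
  [84,94): 10 bp
  [94,102): 8 bp
  [102,109): 7 bp
  [109,117): 8 bp
  [117,129): 12 bp
  [129,140): 11 bp
  [140,146): 6 bp
  [146,152): 6 bp
  [152,161): 9 bp

[3,5,5,6,6,7,7,7,8,8,9,9,10,10,10,11,12,12,16]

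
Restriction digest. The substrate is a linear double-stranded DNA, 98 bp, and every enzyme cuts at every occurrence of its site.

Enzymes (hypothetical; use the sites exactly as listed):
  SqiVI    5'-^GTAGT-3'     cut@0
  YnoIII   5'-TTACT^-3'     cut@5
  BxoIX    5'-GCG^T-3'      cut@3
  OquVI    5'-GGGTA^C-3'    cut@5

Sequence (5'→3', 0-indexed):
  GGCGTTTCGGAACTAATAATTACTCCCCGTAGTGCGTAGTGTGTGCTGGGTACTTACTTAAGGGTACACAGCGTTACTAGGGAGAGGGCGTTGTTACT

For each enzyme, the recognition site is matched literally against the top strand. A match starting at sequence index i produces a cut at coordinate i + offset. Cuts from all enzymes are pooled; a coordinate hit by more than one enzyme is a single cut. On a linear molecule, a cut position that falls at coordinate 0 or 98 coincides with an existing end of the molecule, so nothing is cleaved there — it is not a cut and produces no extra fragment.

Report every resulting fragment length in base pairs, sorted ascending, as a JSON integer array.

Scan for sites:
  SqiVI GTAGT/0: at [28, 35] ⇒ [28, 35]
  YnoIII TTACT/5: at [19, 53, 73, 93] ⇒ [24, 58, 78] (position 98 is a terminus of the linear molecule — no cut)
  BxoIX GCGT/3: at [1, 33, 70, 87] ⇒ [4, 36, 73, 90]
  OquVI GGGTAC/5: at [47, 61] ⇒ [52, 66]

All cut coordinates (distinct, sorted): [4, 24, 28, 35, 36, 52, 58, 66, 73, 78, 90]

Fragment lengths:
  [0,4): 4 bp
  [4,24): 20 bp
  [24,28): 4 bp
  [28,35): 7 bp
  [35,36): 1 bp
  [36,52): 16 bp
  [52,58): 6 bp
  [58,66): 8 bp
  [66,73): 7 bp
  [73,78): 5 bp
  [78,90): 12 bp
  [90,98): 8 bp

[1,4,4,5,6,7,7,8,8,12,16,20]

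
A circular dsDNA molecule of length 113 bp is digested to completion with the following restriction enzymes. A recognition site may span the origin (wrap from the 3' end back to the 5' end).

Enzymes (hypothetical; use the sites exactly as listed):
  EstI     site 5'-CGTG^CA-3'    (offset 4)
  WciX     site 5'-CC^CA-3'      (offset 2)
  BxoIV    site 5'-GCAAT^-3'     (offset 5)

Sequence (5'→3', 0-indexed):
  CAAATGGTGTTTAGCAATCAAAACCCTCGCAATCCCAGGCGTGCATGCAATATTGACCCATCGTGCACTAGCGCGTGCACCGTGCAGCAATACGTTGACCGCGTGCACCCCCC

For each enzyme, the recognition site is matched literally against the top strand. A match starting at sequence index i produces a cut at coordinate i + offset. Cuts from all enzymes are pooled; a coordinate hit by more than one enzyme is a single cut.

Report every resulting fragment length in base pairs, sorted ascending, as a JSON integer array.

Scan for sites:
  EstI (CGTGCA, off=4): starts [39, 61, 73, 80, 101] → cuts [43, 65, 77, 84, 105]
  WciX (CCCA, off=2): starts [33, 56, 111] → cuts [0, 35, 58]
  BxoIV (GCAAT, off=5): starts [13, 28, 46, 86] → cuts [18, 33, 51, 91]

Pooled cuts: [0, 18, 33, 35, 43, 51, 58, 65, 77, 84, 91, 105]

Fragment lengths:
  0→18: 18 bp
  18→33: 15 bp
  33→35: 2 bp
  35→43: 8 bp
  43→51: 8 bp
  51→58: 7 bp
  58→65: 7 bp
  65→77: 12 bp
  77→84: 7 bp
  84→91: 7 bp
  91→105: 14 bp
  105→0 (wrap): 113-105+0 = 8 bp

[2,7,7,7,7,8,8,8,12,14,15,18]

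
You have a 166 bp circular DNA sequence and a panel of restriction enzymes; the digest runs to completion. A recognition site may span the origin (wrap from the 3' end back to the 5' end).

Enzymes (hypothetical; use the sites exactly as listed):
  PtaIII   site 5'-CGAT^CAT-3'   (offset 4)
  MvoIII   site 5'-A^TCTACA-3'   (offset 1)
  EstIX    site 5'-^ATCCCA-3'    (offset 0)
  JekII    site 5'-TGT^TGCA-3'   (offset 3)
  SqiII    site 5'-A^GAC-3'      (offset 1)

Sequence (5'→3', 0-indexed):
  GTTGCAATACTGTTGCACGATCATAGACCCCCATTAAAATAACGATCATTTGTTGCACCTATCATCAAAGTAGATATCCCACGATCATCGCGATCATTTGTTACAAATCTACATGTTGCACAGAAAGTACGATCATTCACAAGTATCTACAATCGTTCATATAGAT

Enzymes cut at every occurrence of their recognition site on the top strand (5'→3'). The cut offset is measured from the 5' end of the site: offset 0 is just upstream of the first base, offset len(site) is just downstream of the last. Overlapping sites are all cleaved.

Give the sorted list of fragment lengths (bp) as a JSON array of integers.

Per-enzyme occurrences:
  PtaIII (CGATCAT, off=4): starts [17, 42, 81, 90, 129] → cuts [21, 46, 85, 94, 133]
  MvoIII (ATCTACA, off=1): starts [106, 144] → cuts [107, 145]
  EstIX (ATCCCA, off=0): starts [75] → cuts [75]
  JekII (TGTTGCA, off=3): starts [10, 50, 113, 165] → cuts [2, 13, 53, 116]
  SqiII (AGAC, off=1): starts [24] → cuts [25]

All cut coordinates (distinct, sorted): [2, 13, 21, 25, 46, 53, 75, 85, 94, 107, 116, 133, 145]

Fragments:
  2→13: 11 bp
  13→21: 8 bp
  21→25: 4 bp
  25→46: 21 bp
  46→53: 7 bp
  53→75: 22 bp
  75→85: 10 bp
  85→94: 9 bp
  94→107: 13 bp
  107→116: 9 bp
  116→133: 17 bp
  133→145: 12 bp
  145→2 (wrap): 166-145+2 = 23 bp

[4,7,8,9,9,10,11,12,13,17,21,22,23]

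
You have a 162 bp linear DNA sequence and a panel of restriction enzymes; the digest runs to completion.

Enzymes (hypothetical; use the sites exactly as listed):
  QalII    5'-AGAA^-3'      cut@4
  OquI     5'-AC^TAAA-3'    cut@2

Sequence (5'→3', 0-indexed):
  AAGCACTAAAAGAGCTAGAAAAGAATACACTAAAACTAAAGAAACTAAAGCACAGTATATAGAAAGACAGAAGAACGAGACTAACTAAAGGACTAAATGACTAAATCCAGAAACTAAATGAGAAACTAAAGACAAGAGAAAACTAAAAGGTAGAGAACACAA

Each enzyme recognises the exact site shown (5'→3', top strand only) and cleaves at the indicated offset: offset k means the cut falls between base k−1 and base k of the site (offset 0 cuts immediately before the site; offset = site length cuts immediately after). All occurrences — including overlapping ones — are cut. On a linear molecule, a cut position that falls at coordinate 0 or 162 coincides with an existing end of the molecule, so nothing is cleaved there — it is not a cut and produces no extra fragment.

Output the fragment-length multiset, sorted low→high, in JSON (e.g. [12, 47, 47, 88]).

[2,2,2,3,3,5,5,5,6,6,7,8,8,8,10,10,11,14,14,14,19]

Site scan:
  QalII (AGAA, off=4): starts [16, 21, 39, 60, 68, 71, 108, 120, 136, 153] → cuts [20, 25, 43, 64, 72, 75, 112, 124, 140, 157]
  OquI (ACTAAA, off=2): starts [4, 28, 34, 43, 83, 91, 99, 112, 124, 141] → cuts [6, 30, 36, 45, 85, 93, 101, 114, 126, 143]

All cut coordinates (distinct, sorted): [6, 20, 25, 30, 36, 43, 45, 64, 72, 75, 85, 93, 101, 112, 114, 124, 126, 140, 143, 157]

Fragments:
  [0,6): 6 bp
  [6,20): 14 bp
  [20,25): 5 bp
  [25,30): 5 bp
  [30,36): 6 bp
  [36,43): 7 bp
  [43,45): 2 bp
  [45,64): 19 bp
  [64,72): 8 bp
  [72,75): 3 bp
  [75,85): 10 bp
  [85,93): 8 bp
  [93,101): 8 bp
  [101,112): 11 bp
  [112,114): 2 bp
  [114,124): 10 bp
  [124,126): 2 bp
  [126,140): 14 bp
  [140,143): 3 bp
  [143,157): 14 bp
  [157,162): 5 bp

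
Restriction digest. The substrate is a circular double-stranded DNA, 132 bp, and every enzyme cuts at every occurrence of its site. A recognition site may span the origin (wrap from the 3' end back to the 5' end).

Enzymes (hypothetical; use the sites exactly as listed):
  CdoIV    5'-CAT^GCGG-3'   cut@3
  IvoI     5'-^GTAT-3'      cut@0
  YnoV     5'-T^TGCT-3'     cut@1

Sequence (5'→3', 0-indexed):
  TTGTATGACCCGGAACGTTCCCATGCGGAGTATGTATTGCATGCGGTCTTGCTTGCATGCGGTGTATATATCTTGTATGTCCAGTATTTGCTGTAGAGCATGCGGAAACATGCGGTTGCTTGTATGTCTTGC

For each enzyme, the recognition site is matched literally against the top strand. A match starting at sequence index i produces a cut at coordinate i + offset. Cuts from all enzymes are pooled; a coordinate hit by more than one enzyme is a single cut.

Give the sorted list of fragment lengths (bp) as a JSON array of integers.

Per-enzyme occurrences:
  CdoIV (CATGCGG, off=3): starts [21, 39, 55, 98, 108] → cuts [24, 42, 58, 101, 111]
  IvoI (GTAT, off=0): starts [2, 29, 33, 63, 74, 83, 121] → cuts [2, 29, 33, 63, 74, 83, 121]
  YnoV (TTGCT, off=1): starts [48, 87, 115, 128] → cuts [49, 88, 116, 129]

Pooled cuts: [2, 24, 29, 33, 42, 49, 58, 63, 74, 83, 88, 101, 111, 116, 121, 129]

Fragments:
  2→24: 22 bp
  24→29: 5 bp
  29→33: 4 bp
  33→42: 9 bp
  42→49: 7 bp
  49→58: 9 bp
  58→63: 5 bp
  63→74: 11 bp
  74→83: 9 bp
  83→88: 5 bp
  88→101: 13 bp
  101→111: 10 bp
  111→116: 5 bp
  116→121: 5 bp
  121→129: 8 bp
  129→2 (wrap): 132-129+2 = 5 bp

[4,5,5,5,5,5,5,7,8,9,9,9,10,11,13,22]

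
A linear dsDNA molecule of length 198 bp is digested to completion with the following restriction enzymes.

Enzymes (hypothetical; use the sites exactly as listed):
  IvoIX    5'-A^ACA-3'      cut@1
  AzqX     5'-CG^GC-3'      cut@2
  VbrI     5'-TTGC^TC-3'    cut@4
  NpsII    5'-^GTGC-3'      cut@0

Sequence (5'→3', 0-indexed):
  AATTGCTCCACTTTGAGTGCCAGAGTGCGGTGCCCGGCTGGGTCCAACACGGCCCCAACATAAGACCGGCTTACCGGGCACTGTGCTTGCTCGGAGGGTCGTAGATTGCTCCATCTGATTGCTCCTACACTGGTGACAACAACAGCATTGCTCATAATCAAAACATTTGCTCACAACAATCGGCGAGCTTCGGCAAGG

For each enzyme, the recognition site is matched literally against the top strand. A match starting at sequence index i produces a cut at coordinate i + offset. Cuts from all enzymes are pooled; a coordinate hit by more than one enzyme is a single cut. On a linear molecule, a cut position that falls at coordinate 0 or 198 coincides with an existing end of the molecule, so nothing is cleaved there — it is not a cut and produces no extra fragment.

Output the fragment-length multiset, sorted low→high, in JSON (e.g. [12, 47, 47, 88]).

Per-enzyme occurrences:
  IvoIX AACA/1: at [45, 56, 137, 140, 161, 174] ⇒ [46, 57, 138, 141, 162, 175]
  AzqX CGGC/2: at [34, 49, 66, 180, 190] ⇒ [36, 51, 68, 182, 192]
  VbrI TTGCTC/4: at [2, 86, 105, 118, 147, 166] ⇒ [6, 90, 109, 122, 151, 170]
  NpsII GTGC/0: at [16, 24, 29, 82] ⇒ [16, 24, 29, 82]

Pooled cuts: [6, 16, 24, 29, 36, 46, 51, 57, 68, 82, 90, 109, 122, 138, 141, 151, 162, 170, 175, 182, 192]

Fragment lengths:
  [0,6): 6 bp
  [6,16): 10 bp
  [16,24): 8 bp
  [24,29): 5 bp
  [29,36): 7 bp
  [36,46): 10 bp
  [46,51): 5 bp
  [51,57): 6 bp
  [57,68): 11 bp
  [68,82): 14 bp
  [82,90): 8 bp
  [90,109): 19 bp
  [109,122): 13 bp
  [122,138): 16 bp
  [138,141): 3 bp
  [141,151): 10 bp
  [151,162): 11 bp
  [162,170): 8 bp
  [170,175): 5 bp
  [175,182): 7 bp
  [182,192): 10 bp
  [192,198): 6 bp

[3,5,5,5,6,6,6,7,7,8,8,8,10,10,10,10,11,11,13,14,16,19]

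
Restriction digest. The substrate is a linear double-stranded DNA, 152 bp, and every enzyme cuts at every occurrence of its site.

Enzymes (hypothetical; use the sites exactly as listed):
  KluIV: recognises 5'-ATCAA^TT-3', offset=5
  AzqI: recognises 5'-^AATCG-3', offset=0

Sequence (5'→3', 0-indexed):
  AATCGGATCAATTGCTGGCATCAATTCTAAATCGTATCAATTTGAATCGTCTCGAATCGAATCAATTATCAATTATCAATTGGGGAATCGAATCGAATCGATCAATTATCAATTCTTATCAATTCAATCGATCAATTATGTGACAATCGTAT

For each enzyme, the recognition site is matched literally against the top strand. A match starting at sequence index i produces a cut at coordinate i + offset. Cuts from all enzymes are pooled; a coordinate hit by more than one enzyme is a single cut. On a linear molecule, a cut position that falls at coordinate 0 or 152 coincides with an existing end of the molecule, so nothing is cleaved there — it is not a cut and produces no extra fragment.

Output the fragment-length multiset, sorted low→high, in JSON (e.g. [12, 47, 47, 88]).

Scan for sites:
  KluIV ATCAATT/5: at [6, 19, 35, 60, 67, 74, 100, 107, 117, 130] ⇒ [11, 24, 40, 65, 72, 79, 105, 112, 122, 135]
  AzqI AATCG/0: at [0, 29, 44, 54, 85, 90, 95, 125, 144] ⇒ [29, 44, 54, 85, 90, 95, 125, 144] (position 0 is a terminus of the linear molecule — no cut)

Pooled cuts: [11, 24, 29, 40, 44, 54, 65, 72, 79, 85, 90, 95, 105, 112, 122, 125, 135, 144]

Fragment lengths:
  [0,11): 11 bp
  [11,24): 13 bp
  [24,29): 5 bp
  [29,40): 11 bp
  [40,44): 4 bp
  [44,54): 10 bp
  [54,65): 11 bp
  [65,72): 7 bp
  [72,79): 7 bp
  [79,85): 6 bp
  [85,90): 5 bp
  [90,95): 5 bp
  [95,105): 10 bp
  [105,112): 7 bp
  [112,122): 10 bp
  [122,125): 3 bp
  [125,135): 10 bp
  [135,144): 9 bp
  [144,152): 8 bp

[3,4,5,5,5,6,7,7,7,8,9,10,10,10,10,11,11,11,13]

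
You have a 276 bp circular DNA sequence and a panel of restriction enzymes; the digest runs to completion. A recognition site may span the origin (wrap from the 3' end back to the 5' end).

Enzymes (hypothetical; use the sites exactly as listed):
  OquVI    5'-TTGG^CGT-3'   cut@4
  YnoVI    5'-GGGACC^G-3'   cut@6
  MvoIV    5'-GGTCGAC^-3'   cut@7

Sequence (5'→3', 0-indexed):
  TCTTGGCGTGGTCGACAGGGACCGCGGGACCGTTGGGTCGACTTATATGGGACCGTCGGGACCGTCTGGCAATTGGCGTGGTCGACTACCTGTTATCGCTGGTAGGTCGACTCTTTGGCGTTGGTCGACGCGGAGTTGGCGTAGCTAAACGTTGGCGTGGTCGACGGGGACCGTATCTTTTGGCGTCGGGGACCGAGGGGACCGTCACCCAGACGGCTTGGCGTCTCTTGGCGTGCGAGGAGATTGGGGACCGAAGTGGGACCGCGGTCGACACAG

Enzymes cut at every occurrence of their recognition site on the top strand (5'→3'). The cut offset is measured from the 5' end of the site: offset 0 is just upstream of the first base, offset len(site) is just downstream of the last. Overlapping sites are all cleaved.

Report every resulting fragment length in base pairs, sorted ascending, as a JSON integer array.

Site scan:
  OquVI (TTGGCGT, off=4): starts [2, 72, 114, 135, 151, 179, 217, 227] → cuts [6, 76, 118, 139, 155, 183, 221, 231]
  YnoVI (GGGACCG, off=6): starts [17, 25, 48, 57, 166, 188, 197, 246, 257] → cuts [23, 31, 54, 63, 172, 194, 203, 252, 263]
  MvoIV (GGTCGAC, off=7): starts [9, 35, 79, 104, 122, 158, 265] → cuts [16, 42, 86, 111, 129, 165, 272]

Pooled cuts: [6, 16, 23, 31, 42, 54, 63, 76, 86, 111, 118, 129, 139, 155, 165, 172, 183, 194, 203, 221, 231, 252, 263, 272]

Fragments:
  6→16: 10 bp
  16→23: 7 bp
  23→31: 8 bp
  31→42: 11 bp
  42→54: 12 bp
  54→63: 9 bp
  63→76: 13 bp
  76→86: 10 bp
  86→111: 25 bp
  111→118: 7 bp
  118→129: 11 bp
  129→139: 10 bp
  139→155: 16 bp
  155→165: 10 bp
  165→172: 7 bp
  172→183: 11 bp
  183→194: 11 bp
  194→203: 9 bp
  203→221: 18 bp
  221→231: 10 bp
  231→252: 21 bp
  252→263: 11 bp
  263→272: 9 bp
  272→6 (wrap): 276-272+6 = 10 bp

[7,7,7,8,9,9,9,10,10,10,10,10,10,11,11,11,11,11,12,13,16,18,21,25]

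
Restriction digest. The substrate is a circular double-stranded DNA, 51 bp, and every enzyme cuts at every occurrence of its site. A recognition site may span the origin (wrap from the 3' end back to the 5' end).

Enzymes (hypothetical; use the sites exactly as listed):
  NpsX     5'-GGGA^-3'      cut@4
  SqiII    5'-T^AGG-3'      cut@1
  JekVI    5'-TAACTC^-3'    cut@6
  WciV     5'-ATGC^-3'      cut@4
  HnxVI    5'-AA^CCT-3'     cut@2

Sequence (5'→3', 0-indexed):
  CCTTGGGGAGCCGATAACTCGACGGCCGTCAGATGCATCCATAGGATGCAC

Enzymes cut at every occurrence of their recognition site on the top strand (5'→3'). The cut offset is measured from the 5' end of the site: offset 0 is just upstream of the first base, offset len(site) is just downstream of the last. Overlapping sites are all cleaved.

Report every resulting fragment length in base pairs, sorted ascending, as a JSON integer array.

Scan for sites:
  NpsX (GGGA, off=4): starts [5] → cuts [9]
  SqiII (TAGG, off=1): starts [41] → cuts [42]
  JekVI (TAACTC, off=6): starts [14] → cuts [20]
  WciV (ATGC, off=4): starts [32, 45] → cuts [36, 49]
  HnxVI (AACCT, off=2): no sites

All cut coordinates (distinct, sorted): [9, 20, 36, 42, 49]

Fragment lengths:
  9→20: 11 bp
  20→36: 16 bp
  36→42: 6 bp
  42→49: 7 bp
  49→9 (wrap): 51-49+9 = 11 bp

[6,7,11,11,16]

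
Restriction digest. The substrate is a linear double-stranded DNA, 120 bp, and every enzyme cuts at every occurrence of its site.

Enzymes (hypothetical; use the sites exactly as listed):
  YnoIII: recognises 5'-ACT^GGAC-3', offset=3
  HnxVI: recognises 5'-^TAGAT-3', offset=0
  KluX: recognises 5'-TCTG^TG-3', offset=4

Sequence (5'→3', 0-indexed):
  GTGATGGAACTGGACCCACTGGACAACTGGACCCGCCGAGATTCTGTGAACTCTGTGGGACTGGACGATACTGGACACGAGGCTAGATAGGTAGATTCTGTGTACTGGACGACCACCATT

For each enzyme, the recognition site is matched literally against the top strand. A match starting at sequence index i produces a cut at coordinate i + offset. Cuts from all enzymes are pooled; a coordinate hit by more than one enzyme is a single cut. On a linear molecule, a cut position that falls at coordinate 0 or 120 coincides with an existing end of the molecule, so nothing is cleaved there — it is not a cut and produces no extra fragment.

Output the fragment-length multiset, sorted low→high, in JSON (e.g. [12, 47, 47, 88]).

[6,7,8,8,9,9,9,10,11,11,14,18]

Per-enzyme occurrences:
  YnoIII (ACTGGAC, off=3): starts [8, 17, 25, 59, 69, 103] → cuts [11, 20, 28, 62, 72, 106]
  HnxVI (TAGAT, off=0): starts [83, 91] → cuts [83, 91]
  KluX (TCTGTG, off=4): starts [42, 51, 96] → cuts [46, 55, 100]

All cut coordinates (distinct, sorted): [11, 20, 28, 46, 55, 62, 72, 83, 91, 100, 106]

Fragment lengths:
  [0,11): 11 bp
  [11,20): 9 bp
  [20,28): 8 bp
  [28,46): 18 bp
  [46,55): 9 bp
  [55,62): 7 bp
  [62,72): 10 bp
  [72,83): 11 bp
  [83,91): 8 bp
  [91,100): 9 bp
  [100,106): 6 bp
  [106,120): 14 bp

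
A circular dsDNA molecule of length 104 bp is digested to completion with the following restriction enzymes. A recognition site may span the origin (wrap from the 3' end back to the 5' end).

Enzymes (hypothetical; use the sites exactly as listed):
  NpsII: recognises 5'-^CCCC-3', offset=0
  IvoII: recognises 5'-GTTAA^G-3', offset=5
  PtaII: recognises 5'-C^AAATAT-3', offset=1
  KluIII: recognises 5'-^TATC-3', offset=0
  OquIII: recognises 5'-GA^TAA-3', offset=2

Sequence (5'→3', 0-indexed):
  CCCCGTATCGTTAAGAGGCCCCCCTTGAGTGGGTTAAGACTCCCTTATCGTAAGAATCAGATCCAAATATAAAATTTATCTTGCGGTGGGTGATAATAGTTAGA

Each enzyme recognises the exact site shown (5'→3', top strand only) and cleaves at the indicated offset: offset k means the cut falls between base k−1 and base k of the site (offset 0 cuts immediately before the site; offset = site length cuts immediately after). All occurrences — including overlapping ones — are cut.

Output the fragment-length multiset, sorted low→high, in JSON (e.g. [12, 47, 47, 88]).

Per-enzyme occurrences:
  NpsII CCCC/0: at [0, 18, 19, 20] ⇒ [0, 18, 19, 20]
  IvoII GTTAAG/5: at [9, 32] ⇒ [14, 37]
  PtaII CAAATAT/1: at [63] ⇒ [64]
  KluIII TATC/0: at [5, 45, 76] ⇒ [5, 45, 76]
  OquIII GATAA/2: at [91] ⇒ [93]

Pooled cuts: [0, 5, 14, 18, 19, 20, 37, 45, 64, 76, 93]

Fragments:
  0→5: 5 bp
  5→14: 9 bp
  14→18: 4 bp
  18→19: 1 bp
  19→20: 1 bp
  20→37: 17 bp
  37→45: 8 bp
  45→64: 19 bp
  64→76: 12 bp
  76→93: 17 bp
  93→0 (wrap): 104-93+0 = 11 bp

[1,1,4,5,8,9,11,12,17,17,19]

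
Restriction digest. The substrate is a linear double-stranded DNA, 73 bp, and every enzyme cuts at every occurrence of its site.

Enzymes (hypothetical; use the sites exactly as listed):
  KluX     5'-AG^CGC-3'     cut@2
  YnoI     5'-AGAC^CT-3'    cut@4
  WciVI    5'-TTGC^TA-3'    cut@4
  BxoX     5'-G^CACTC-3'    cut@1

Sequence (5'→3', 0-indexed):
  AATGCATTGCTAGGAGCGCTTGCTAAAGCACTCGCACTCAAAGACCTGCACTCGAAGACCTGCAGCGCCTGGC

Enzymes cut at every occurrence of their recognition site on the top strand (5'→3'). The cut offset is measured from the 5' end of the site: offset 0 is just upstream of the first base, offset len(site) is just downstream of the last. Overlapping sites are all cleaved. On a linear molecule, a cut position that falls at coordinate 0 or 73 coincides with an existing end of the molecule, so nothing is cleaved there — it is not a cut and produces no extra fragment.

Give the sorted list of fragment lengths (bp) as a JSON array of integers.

[3,5,6,6,6,7,8,10,11,11]

Per-enzyme occurrences:
  KluX (AGCGC, off=2): starts [14, 63] → cuts [16, 65]
  YnoI (AGACCT, off=4): starts [41, 55] → cuts [45, 59]
  WciVI (TTGCTA, off=4): starts [6, 19] → cuts [10, 23]
  BxoX (GCACTC, off=1): starts [27, 33, 47] → cuts [28, 34, 48]

Pooled cuts: [10, 16, 23, 28, 34, 45, 48, 59, 65]

Fragment lengths:
  [0,10): 10 bp
  [10,16): 6 bp
  [16,23): 7 bp
  [23,28): 5 bp
  [28,34): 6 bp
  [34,45): 11 bp
  [45,48): 3 bp
  [48,59): 11 bp
  [59,65): 6 bp
  [65,73): 8 bp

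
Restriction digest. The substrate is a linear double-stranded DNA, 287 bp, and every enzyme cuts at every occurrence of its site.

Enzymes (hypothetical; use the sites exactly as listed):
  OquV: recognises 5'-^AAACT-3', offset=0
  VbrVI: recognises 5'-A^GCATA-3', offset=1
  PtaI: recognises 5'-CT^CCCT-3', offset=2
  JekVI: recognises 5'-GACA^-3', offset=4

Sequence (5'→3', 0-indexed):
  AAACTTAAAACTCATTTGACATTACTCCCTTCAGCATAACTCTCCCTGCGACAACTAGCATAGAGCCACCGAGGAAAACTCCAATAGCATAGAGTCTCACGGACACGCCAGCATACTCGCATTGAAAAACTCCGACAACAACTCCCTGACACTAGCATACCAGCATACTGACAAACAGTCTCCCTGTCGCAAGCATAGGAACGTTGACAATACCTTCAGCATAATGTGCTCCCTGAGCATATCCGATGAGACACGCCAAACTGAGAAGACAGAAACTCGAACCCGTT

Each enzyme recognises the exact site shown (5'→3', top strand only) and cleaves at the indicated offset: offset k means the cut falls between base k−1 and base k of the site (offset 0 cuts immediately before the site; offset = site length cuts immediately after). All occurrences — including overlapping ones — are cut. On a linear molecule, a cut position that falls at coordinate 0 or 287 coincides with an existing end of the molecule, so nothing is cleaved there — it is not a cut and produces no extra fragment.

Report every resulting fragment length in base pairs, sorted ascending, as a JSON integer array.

[1,3,4,4,5,5,6,6,7,7,8,8,8,9,10,10,11,11,11,11,12,14,14,15,16,17,17,18,19]

Scan for sites:
  OquV AAACT/0: at [0, 7, 75, 126, 257, 272] ⇒ [7, 75, 126, 257, 272] (position 0 is a terminus of the linear molecule — no cut)
  VbrVI AGCATA/1: at [32, 56, 85, 109, 153, 161, 191, 217, 235] ⇒ [33, 57, 86, 110, 154, 162, 192, 218, 236]
  PtaI CTCCCT/2: at [24, 41, 141, 179, 228] ⇒ [26, 43, 143, 181, 230]
  JekVI GACA/4: at [17, 49, 101, 133, 147, 169, 205, 249, 267] ⇒ [21, 53, 105, 137, 151, 173, 209, 253, 271]

Pooled cuts: [7, 21, 26, 33, 43, 53, 57, 75, 86, 105, 110, 126, 137, 143, 151, 154, 162, 173, 181, 192, 209, 218, 230, 236, 253, 257, 271, 272]

Fragments:
  [0,7): 7 bp
  [7,21): 14 bp
  [21,26): 5 bp
  [26,33): 7 bp
  [33,43): 10 bp
  [43,53): 10 bp
  [53,57): 4 bp
  [57,75): 18 bp
  [75,86): 11 bp
  [86,105): 19 bp
  [105,110): 5 bp
  [110,126): 16 bp
  [126,137): 11 bp
  [137,143): 6 bp
  [143,151): 8 bp
  [151,154): 3 bp
  [154,162): 8 bp
  [162,173): 11 bp
  [173,181): 8 bp
  [181,192): 11 bp
  [192,209): 17 bp
  [209,218): 9 bp
  [218,230): 12 bp
  [230,236): 6 bp
  [236,253): 17 bp
  [253,257): 4 bp
  [257,271): 14 bp
  [271,272): 1 bp
  [272,287): 15 bp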